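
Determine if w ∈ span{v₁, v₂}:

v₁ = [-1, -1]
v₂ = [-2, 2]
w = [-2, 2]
Yes

Form the augmented matrix and row-reduce:
[v₁|v₂|w] = 
  [ -1,  -2,  -2]
  [ -1,   2,   2]
R2 → R2 - (1)·R1
REF = 
  [ -1,  -2,  -2]
  [  0,   4,   4]

No row of the form [0 0 | nonzero], so the system is consistent. Back-substitution gives c₁ = 0, c₂ = 1: w = (0)·v₁ + (1)·v₂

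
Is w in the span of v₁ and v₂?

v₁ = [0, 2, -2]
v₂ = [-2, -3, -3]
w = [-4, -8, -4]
Yes

Form the augmented matrix and row-reduce:
[v₁|v₂|w] = 
  [  0,  -2,  -4]
  [  2,  -3,  -8]
  [ -2,  -3,  -4]
Swap R1 ↔ R2
R3 → R3 + (1)·R1
R3 → R3 - (3)·R2
REF = 
  [  2,  -3,  -8]
  [  0,  -2,  -4]
  [  0,   0,   0]

No row of the form [0 0 | nonzero], so the system is consistent. Back-substitution gives c₁ = -1, c₂ = 2: w = (-1)·v₁ + (2)·v₂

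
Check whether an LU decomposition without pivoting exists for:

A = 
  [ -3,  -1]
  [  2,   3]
Yes.
A[1,1] = -3 ≠ 0, so Gaussian elimination proceeds without a row swap: multiplier ℓ₂₁ = (2)/(-3) = -2/3, and U[2,2] = 3 - (-2/3)(-1) = 7/3.
L = 
  [   1,    0]
  [-2/3,    1]
U = 
  [ -3,  -1]
  [  0, 7/3]
Check row 2 of LU: [(-2/3)(-3), (-2/3)(-1) + (7/3)] = [2, 3] = row 2 of A ✓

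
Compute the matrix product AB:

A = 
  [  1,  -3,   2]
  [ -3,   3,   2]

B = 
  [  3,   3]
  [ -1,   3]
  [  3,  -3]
AB = 
  [ 12, -12]
  [ -6,  -6]

A is 2×3 and B is 3×2, so AB is 2×2. Each entry is (row of A)·(column of B):
AB[1,1] = (1)(3) + (-3)(-1) + (2)(3) = 12
AB[1,2] = (1)(3) + (-3)(3) + (2)(-3) = -12
AB[2,1] = (-3)(3) + (3)(-1) + (2)(3) = -6
AB[2,2] = (-3)(3) + (3)(3) + (2)(-3) = -6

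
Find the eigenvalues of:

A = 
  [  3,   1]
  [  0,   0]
λ = 3, 0

tr(A) = 3, det(A) = 0
Characteristic polynomial: λ² - tr(A)λ + det(A) = λ² - 3λ
λ² - 3λ = λ(λ - 3)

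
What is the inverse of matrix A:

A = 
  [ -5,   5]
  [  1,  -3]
det(A) = (-5)(-3) - (5)(1) = 10
For a 2×2 matrix, A⁻¹ = (1/det(A)) · [[d, -b], [-c, a]]
    = (1/10) · [[-3, -5], [-1, -5]]

A⁻¹ = 
  [-3/10,  -1/2]
  [-1/10,  -1/2]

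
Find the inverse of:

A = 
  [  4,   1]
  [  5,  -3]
det(A) = (4)(-3) - (1)(5) = -17
For a 2×2 matrix, A⁻¹ = (1/det(A)) · [[d, -b], [-c, a]]
    = (-1/17) · [[-3, -1], [-5, 4]]

A⁻¹ = 
  [ 3/17,  1/17]
  [ 5/17, -4/17]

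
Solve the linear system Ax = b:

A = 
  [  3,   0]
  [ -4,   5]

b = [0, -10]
x = [0, -2]

Row reduce the augmented matrix [A|b]:
R2 → R2 + (4/3)·R1
REF = 
  [  3,   0,   0]
  [  0,   5, -10]

Back-substitution:
x₂ = (-10) / 5 = -2
x₁ = (0 - (0)(-2)) / 3 = 0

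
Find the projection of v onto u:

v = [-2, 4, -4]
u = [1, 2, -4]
v·u = (-2)(1) + (4)(2) + (-4)(-4) = 22
u·u = (1)² + (2)² + (-4)² = 21
proj_u(v) = (v·u / u·u) × u = (22/21) × u

proj_u(v) = [22/21, 44/21, -88/21]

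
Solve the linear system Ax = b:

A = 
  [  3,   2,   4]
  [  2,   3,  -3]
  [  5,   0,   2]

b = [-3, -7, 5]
Row reduce the augmented matrix [A|b]:
R2 → R2 - (2/3)·R1
R3 → R3 - (5/3)·R1
R3 → R3 + (2)·R2
REF = 
  [    3,     2,     4,    -3]
  [    0,   5/3, -17/3,    -5]
  [    0,     0,   -16,     0]

Back-substitution:
x₃ = 0 / (-16) = 0
x₂ = (-5 - (-17/3)(0)) / (5/3) = -3
x₁ = (-3 - (2)(-3) - (4)(0)) / 3 = 1

x = [1, -3, 0]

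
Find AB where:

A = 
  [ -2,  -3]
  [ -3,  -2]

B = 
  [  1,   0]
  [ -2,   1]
A is 2×2 and B is 2×2, so AB is 2×2. Each entry is (row of A)·(column of B):
AB[1,1] = (-2)(1) + (-3)(-2) = 4
AB[1,2] = (-2)(0) + (-3)(1) = -3
AB[2,1] = (-3)(1) + (-2)(-2) = 1
AB[2,2] = (-3)(0) + (-2)(1) = -2

AB = 
  [  4,  -3]
  [  1,  -2]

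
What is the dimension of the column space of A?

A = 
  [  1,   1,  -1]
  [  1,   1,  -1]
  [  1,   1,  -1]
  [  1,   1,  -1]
Row reduce:
R2 → R2 - (1)·R1
R3 → R3 - (1)·R1
R4 → R4 - (1)·R1
REF = 
  [  1,   1,  -1]
  [  0,   0,   0]
  [  0,   0,   0]
  [  0,   0,   0]
Pivot columns: 1 → 1 pivot.
dim(Col(A)) = number of pivot columns = 1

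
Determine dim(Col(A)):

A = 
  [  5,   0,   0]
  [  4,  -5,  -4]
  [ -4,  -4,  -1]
Row reduce:
R2 → R2 - (4/5)·R1
R3 → R3 + (4/5)·R1
R3 → R3 - (4/5)·R2
REF = 
  [   5,    0,    0]
  [   0,   -5,   -4]
  [   0,    0, 11/5]
Pivot columns: 1, 2, 3 → 3 pivots.
dim(Col(A)) = number of pivot columns = 3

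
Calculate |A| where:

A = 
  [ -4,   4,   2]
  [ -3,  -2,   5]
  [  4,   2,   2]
Cofactor expansion along row 1:
det(A) = (-4)·((-2)(2) - (5)(2)) - (4)·((-3)(2) - (5)(4)) + (2)·((-3)(2) - (-2)(4))
  = (-4)(-14) - (4)(-26) + (2)(2)
  = 164

det(A) = 164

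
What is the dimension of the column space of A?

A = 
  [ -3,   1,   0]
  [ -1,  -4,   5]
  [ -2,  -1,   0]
Row reduce:
R2 → R2 - (1/3)·R1
R3 → R3 - (2/3)·R1
R3 → R3 - (5/13)·R2
REF = 
  [    -3,      1,      0]
  [     0,  -13/3,      5]
  [     0,      0, -25/13]
Pivot columns: 1, 2, 3 → 3 pivots.
dim(Col(A)) = number of pivot columns = 3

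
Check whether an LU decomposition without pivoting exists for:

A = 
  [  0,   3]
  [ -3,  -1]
No.
A[1,1] = 0 but A[2,1] = -3 ≠ 0. Any LU with L unit lower triangular has (LU)[1,1] = U[1,1] and (LU)[2,1] = L[2,1]·U[1,1]; matching A forces U[1,1] = 0, which then forces (LU)[2,1] = 0 ≠ -3. A row swap (pivoting) is required.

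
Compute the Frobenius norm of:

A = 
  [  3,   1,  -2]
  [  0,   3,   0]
||A||_F = 4.796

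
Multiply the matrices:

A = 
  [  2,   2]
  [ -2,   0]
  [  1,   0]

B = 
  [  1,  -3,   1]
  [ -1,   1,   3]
A is 3×2 and B is 2×3, so AB is 3×3. Each entry is (row of A)·(column of B):
AB[1,1] = (2)(1) + (2)(-1) = 0
AB[1,2] = (2)(-3) + (2)(1) = -4
AB[1,3] = (2)(1) + (2)(3) = 8
AB[2,1] = (-2)(1) + (0)(-1) = -2
AB[2,2] = (-2)(-3) + (0)(1) = 6
AB[2,3] = (-2)(1) + (0)(3) = -2
AB[3,1] = (1)(1) + (0)(-1) = 1
AB[3,2] = (1)(-3) + (0)(1) = -3
AB[3,3] = (1)(1) + (0)(3) = 1

AB = 
  [  0,  -4,   8]
  [ -2,   6,  -2]
  [  1,  -3,   1]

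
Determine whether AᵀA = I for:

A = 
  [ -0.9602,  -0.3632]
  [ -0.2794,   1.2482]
No

AᵀA = 
  [  1,   0]
  [  0,   1.6899]
≠ I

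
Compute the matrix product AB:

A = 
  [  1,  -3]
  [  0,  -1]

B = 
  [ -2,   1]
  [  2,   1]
A is 2×2 and B is 2×2, so AB is 2×2. Each entry is (row of A)·(column of B):
AB[1,1] = (1)(-2) + (-3)(2) = -8
AB[1,2] = (1)(1) + (-3)(1) = -2
AB[2,1] = (0)(-2) + (-1)(2) = -2
AB[2,2] = (0)(1) + (-1)(1) = -1

AB = 
  [ -8,  -2]
  [ -2,  -1]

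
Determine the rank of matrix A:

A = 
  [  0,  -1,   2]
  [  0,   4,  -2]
Row reduce:
R2 → R2 + (4)·R1
REF = 
  [  0,  -1,   2]
  [  0,   0,   6]
Pivot columns: 2, 3 → 2 pivots.

rank(A) = 2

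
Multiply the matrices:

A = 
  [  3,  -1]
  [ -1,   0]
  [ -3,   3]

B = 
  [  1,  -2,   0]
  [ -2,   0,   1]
AB = 
  [  5,  -6,  -1]
  [ -1,   2,   0]
  [ -9,   6,   3]

A is 3×2 and B is 2×3, so AB is 3×3. Each entry is (row of A)·(column of B):
AB[1,1] = (3)(1) + (-1)(-2) = 5
AB[1,2] = (3)(-2) + (-1)(0) = -6
AB[1,3] = (3)(0) + (-1)(1) = -1
AB[2,1] = (-1)(1) + (0)(-2) = -1
AB[2,2] = (-1)(-2) + (0)(0) = 2
AB[2,3] = (-1)(0) + (0)(1) = 0
AB[3,1] = (-3)(1) + (3)(-2) = -9
AB[3,2] = (-3)(-2) + (3)(0) = 6
AB[3,3] = (-3)(0) + (3)(1) = 3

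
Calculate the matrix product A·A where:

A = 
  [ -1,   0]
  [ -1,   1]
A² = A·A:
A²[1,1] = (-1)(-1) + (0)(-1) = 1
A²[1,2] = (-1)(0) + (0)(1) = 0
A²[2,1] = (-1)(-1) + (1)(-1) = 0
A²[2,2] = (-1)(0) + (1)(1) = 1
A² = 
  [  1,   0]
  [  0,   1]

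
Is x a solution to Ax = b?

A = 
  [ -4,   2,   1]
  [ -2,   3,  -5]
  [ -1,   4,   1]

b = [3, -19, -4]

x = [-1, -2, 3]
Yes

Ax = [3, -19, -4] = b ✓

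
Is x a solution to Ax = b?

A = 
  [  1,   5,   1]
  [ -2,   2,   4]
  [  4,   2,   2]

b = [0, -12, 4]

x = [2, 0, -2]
Yes

Ax = [0, -12, 4] = b ✓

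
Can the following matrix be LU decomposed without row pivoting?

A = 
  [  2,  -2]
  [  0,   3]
Yes.
A[1,1] = 2 ≠ 0, so Gaussian elimination proceeds without a row swap: multiplier ℓ₂₁ = (0)/(2) = 0, and U[2,2] = 3 - (0)(-2) = 3.
L = 
  [  1,   0]
  [  0,   1]
U = 
  [  2,  -2]
  [  0,   3]
Check row 2 of LU: [(0)(2), (0)(-2) + 3] = [0, 3] = row 2 of A ✓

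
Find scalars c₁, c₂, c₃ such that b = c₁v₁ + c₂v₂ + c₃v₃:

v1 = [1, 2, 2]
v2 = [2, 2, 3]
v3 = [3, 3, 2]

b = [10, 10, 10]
c1 = 0, c2 = 2, c3 = 2

b = 0·v1 + 2·v2 + 2·v3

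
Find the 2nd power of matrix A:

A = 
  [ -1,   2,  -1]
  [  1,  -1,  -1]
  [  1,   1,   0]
A² = A·A:
A²[1,1] = (-1)(-1) + (2)(1) + (-1)(1) = 2
A²[1,2] = (-1)(2) + (2)(-1) + (-1)(1) = -5
A²[1,3] = (-1)(-1) + (2)(-1) + (-1)(0) = -1
A²[2,1] = (1)(-1) + (-1)(1) + (-1)(1) = -3
A²[2,2] = (1)(2) + (-1)(-1) + (-1)(1) = 2
A²[2,3] = (1)(-1) + (-1)(-1) + (-1)(0) = 0
A²[3,1] = (1)(-1) + (1)(1) + (0)(1) = 0
A²[3,2] = (1)(2) + (1)(-1) + (0)(1) = 1
A²[3,3] = (1)(-1) + (1)(-1) + (0)(0) = -2
A² = 
  [  2,  -5,  -1]
  [ -3,   2,   0]
  [  0,   1,  -2]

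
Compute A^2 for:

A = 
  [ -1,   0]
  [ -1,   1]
A² = A·A:
A²[1,1] = (-1)(-1) + (0)(-1) = 1
A²[1,2] = (-1)(0) + (0)(1) = 0
A²[2,1] = (-1)(-1) + (1)(-1) = 0
A²[2,2] = (-1)(0) + (1)(1) = 1
A² = 
  [  1,   0]
  [  0,   1]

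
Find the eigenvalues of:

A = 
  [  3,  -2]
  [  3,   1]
λ = 2 + i√5, 2 - i√5  (≈ 2 + 2.236i, 2 - 2.236i)

tr(A) = 4, det(A) = 9
Characteristic polynomial: λ² - tr(A)λ + det(A) = λ² - 4λ + 9
λ² - 4λ + 9 = 0  ⇒  λ = (4 ± √((-4)² - 4·(9)))/2 = (4 ± √(-20))/2
  = 2 + i√5,  2 - i√5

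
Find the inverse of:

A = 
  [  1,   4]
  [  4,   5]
det(A) = (1)(5) - (4)(4) = -11
For a 2×2 matrix, A⁻¹ = (1/det(A)) · [[d, -b], [-c, a]]
    = (-1/11) · [[5, -4], [-4, 1]]

A⁻¹ = 
  [-5/11,  4/11]
  [ 4/11, -1/11]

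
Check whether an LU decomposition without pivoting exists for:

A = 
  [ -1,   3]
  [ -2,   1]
Yes.
A[1,1] = -1 ≠ 0, so Gaussian elimination proceeds without a row swap: multiplier ℓ₂₁ = (-2)/(-1) = 2, and U[2,2] = 1 - (2)(3) = -5.
L = 
  [  1,   0]
  [  2,   1]
U = 
  [ -1,   3]
  [  0,  -5]
Check row 2 of LU: [(2)(-1), (2)(3) + (-5)] = [-2, 1] = row 2 of A ✓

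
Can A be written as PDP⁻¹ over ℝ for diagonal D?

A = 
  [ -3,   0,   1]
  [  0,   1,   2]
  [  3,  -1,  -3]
Yes

Characteristic polynomial: det(λI - A) = λ³ + 5λ² + 2λ
The constant term is 0, so λ = 0 is a root: p(λ) = λ(λ² + 5λ + 2)
λ² + 5λ + 2 = 0  ⇒  λ = (-5 ± √((5)² - 4·(2)))/2 = (-5 ± √(17))/2
  = (-5 + √17)/2,  (-5 - √17)/2
Eigenvalues: 0, (-5 + √17)/2, (-5 - √17)/2  (≈ 0, -0.4384, -4.562)
The two irrational eigenvalues are distinct (simple), so each has alg. mult. = geom. mult. = 1.
λ=0: alg. mult. = 1, geom. mult. = 3 - rank(A - (0)I) = 3 - 2 = 1
Sum of geometric multiplicities equals n, so A has n independent eigenvectors.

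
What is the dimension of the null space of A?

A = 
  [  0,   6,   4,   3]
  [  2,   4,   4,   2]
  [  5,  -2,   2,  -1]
nullity(A) = 2

Row reduce:
Swap R1 ↔ R2
R3 → R3 - (5/2)·R1
R3 → R3 + (2)·R2
REF = 
  [  2,   4,   4,   2]
  [  0,   6,   4,   3]
  [  0,   0,   0,   0]
Pivot columns: 1, 2 → 2 pivots.
rank(A) = 2, so nullity(A) = 4 - 2 = 2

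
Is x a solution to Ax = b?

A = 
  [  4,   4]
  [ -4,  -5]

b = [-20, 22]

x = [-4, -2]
No

Ax = [-24, 26] ≠ b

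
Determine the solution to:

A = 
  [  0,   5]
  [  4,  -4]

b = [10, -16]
x = [-2, 2]

Row reduce the augmented matrix [A|b]:
Swap R1 ↔ R2
REF = 
  [  4,  -4, -16]
  [  0,   5,  10]

Back-substitution:
x₂ = 10 / 5 = 2
x₁ = (-16 - (-4)(2)) / 4 = -2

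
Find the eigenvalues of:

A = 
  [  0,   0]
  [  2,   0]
tr(A) = 0, det(A) = 0
Characteristic polynomial: λ² - tr(A)λ + det(A) = λ²
λ² = λ²

λ = 0, 0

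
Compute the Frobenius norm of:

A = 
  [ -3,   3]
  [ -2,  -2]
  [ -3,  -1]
||A||_F = 6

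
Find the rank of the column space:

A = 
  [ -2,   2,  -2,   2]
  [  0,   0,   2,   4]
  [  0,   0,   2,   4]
dim(Col(A)) = 2

Row reduce:
R3 → R3 - (1)·R2
REF = 
  [ -2,   2,  -2,   2]
  [  0,   0,   2,   4]
  [  0,   0,   0,   0]
Pivot columns: 1, 3 → 2 pivots.
dim(Col(A)) = number of pivot columns = 2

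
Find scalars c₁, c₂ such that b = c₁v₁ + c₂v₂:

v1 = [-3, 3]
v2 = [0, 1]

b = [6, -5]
c1 = -2, c2 = 1

b = -2·v1 + 1·v2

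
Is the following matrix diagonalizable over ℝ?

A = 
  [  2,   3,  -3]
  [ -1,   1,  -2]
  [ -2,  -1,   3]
No

Characteristic polynomial: det(λI - A) = λ³ - 6λ² + 6λ - 14
By the rational root theorem any rational root is an integer dividing 14; none of those is a root, so p(λ) has no rational roots and hence (being an irreducible cubic) no repeated roots.
Discriminant of the cubic: Δ = -7884
Δ < 0 ⇒ one real eigenvalue and a complex-conjugate pair: λ ≈ 5.368, 0.3159 + 1.584i, 0.3159 - 1.584i
Has complex eigenvalues (not diagonalizable over ℝ).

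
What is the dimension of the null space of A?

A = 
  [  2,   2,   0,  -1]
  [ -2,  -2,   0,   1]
nullity(A) = 3

Row reduce:
R2 → R2 + (1)·R1
REF = 
  [  2,   2,   0,  -1]
  [  0,   0,   0,   0]
Pivot columns: 1 → 1 pivot.
rank(A) = 1, so nullity(A) = 4 - 1 = 3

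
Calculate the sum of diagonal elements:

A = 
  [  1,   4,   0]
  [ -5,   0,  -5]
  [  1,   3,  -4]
-3

tr(A) = 1 + 0 + -4 = -3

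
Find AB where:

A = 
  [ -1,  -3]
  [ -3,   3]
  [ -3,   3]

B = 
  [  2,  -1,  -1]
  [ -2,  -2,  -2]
AB = 
  [  4,   7,   7]
  [-12,  -3,  -3]
  [-12,  -3,  -3]

A is 3×2 and B is 2×3, so AB is 3×3. Each entry is (row of A)·(column of B):
AB[1,1] = (-1)(2) + (-3)(-2) = 4
AB[1,2] = (-1)(-1) + (-3)(-2) = 7
AB[1,3] = (-1)(-1) + (-3)(-2) = 7
AB[2,1] = (-3)(2) + (3)(-2) = -12
AB[2,2] = (-3)(-1) + (3)(-2) = -3
AB[2,3] = (-3)(-1) + (3)(-2) = -3
AB[3,1] = (-3)(2) + (3)(-2) = -12
AB[3,2] = (-3)(-1) + (3)(-2) = -3
AB[3,3] = (-3)(-1) + (3)(-2) = -3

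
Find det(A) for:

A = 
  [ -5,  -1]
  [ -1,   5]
For a 2×2 matrix, det = ad - bc = (-5)(5) - (-1)(-1) = -26

det(A) = -26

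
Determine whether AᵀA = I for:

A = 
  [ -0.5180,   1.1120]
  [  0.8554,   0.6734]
No

AᵀA = 
  [  1,   0]
  [  0,   1.6900]
≠ I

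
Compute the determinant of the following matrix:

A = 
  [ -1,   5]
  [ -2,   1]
9

For a 2×2 matrix, det = ad - bc = (-1)(1) - (5)(-2) = 9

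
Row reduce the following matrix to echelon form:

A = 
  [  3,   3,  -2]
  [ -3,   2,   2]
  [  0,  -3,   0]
Row operations:
R2 → R2 + (1)·R1
R3 → R3 + (3/5)·R2

Resulting echelon form:
REF = 
  [  3,   3,  -2]
  [  0,   5,   0]
  [  0,   0,   0]

Rank = 2 (number of non-zero pivot rows).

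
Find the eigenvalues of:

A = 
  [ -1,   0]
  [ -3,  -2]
tr(A) = -3, det(A) = 2
Characteristic polynomial: λ² - tr(A)λ + det(A) = λ² + 3λ + 2
λ² + 3λ + 2 = (λ + 2)(λ + 1)

λ = -1, -2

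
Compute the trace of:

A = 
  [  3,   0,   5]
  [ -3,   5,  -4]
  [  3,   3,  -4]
4

tr(A) = 3 + 5 + -4 = 4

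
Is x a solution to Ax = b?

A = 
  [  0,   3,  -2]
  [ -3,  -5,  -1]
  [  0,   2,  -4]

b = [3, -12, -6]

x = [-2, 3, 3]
Yes

Ax = [3, -12, -6] = b ✓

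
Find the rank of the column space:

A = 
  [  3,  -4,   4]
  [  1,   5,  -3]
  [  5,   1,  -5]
Row reduce:
R2 → R2 - (1/3)·R1
R3 → R3 - (5/3)·R1
R3 → R3 - (23/19)·R2
REF = 
  [      3,      -4,       4]
  [      0,    19/3,   -13/3]
  [      0,       0, -122/19]
Pivot columns: 1, 2, 3 → 3 pivots.
dim(Col(A)) = number of pivot columns = 3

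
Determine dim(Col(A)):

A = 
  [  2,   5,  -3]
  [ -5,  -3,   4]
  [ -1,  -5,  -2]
dim(Col(A)) = 3

Row reduce:
R2 → R2 + (5/2)·R1
R3 → R3 + (1/2)·R1
R3 → R3 + (5/19)·R2
REF = 
  [     2,      5,     -3]
  [     0,   19/2,   -7/2]
  [     0,      0, -84/19]
Pivot columns: 1, 2, 3 → 3 pivots.
dim(Col(A)) = number of pivot columns = 3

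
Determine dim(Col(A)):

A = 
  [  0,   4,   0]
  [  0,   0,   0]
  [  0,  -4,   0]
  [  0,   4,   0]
dim(Col(A)) = 1

Row reduce:
R3 → R3 + (1)·R1
R4 → R4 - (1)·R1
REF = 
  [  0,   4,   0]
  [  0,   0,   0]
  [  0,   0,   0]
  [  0,   0,   0]
Pivot columns: 2 → 1 pivot.
dim(Col(A)) = number of pivot columns = 1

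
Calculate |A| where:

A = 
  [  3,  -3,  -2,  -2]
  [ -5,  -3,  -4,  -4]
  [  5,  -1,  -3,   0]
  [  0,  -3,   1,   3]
Cofactor expansion along row 1: det(A) = a₁₁M₁₁ - a₁₂M₁₂ + a₁₃M₁₃ - a₁₄M₁₄

M₁₁ = det[[-3, -4, -4]; [-1, -3, 0]; [-3, 1, 3]]
  = (-3)·((-3)(3) - (0)(1)) - (-4)·((-1)(3) - (0)(-3)) + (-4)·((-1)(1) - (-3)(-3))
  = (-3)(-9) - (-4)(-3) + (-4)(-10)
  = 55
M₁₂ = det[[-5, -4, -4]; [5, -3, 0]; [0, 1, 3]]
  = (-5)·((-3)(3) - (0)(1)) - (-4)·((5)(3) - (0)(0)) + (-4)·((5)(1) - (-3)(0))
  = (-5)(-9) - (-4)(15) + (-4)(5)
  = 85
M₁₃ = det[[-5, -3, -4]; [5, -1, 0]; [0, -3, 3]]
  = (-5)·((-1)(3) - (0)(-3)) - (-3)·((5)(3) - (0)(0)) + (-4)·((5)(-3) - (-1)(0))
  = (-5)(-3) - (-3)(15) + (-4)(-15)
  = 120
M₁₄ = det[[-5, -3, -4]; [5, -1, -3]; [0, -3, 1]]
  = (-5)·((-1)(1) - (-3)(-3)) - (-3)·((5)(1) - (-3)(0)) + (-4)·((5)(-3) - (-1)(0))
  = (-5)(-10) - (-3)(5) + (-4)(-15)
  = 125

det(A) = (3)(55) - (-3)(85) + (-2)(120) - (-2)(125) = 430

det(A) = 430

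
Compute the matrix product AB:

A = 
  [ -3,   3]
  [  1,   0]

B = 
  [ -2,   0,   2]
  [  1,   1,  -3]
AB = 
  [  9,   3, -15]
  [ -2,   0,   2]

A is 2×2 and B is 2×3, so AB is 2×3. Each entry is (row of A)·(column of B):
AB[1,1] = (-3)(-2) + (3)(1) = 9
AB[1,2] = (-3)(0) + (3)(1) = 3
AB[1,3] = (-3)(2) + (3)(-3) = -15
AB[2,1] = (1)(-2) + (0)(1) = -2
AB[2,2] = (1)(0) + (0)(1) = 0
AB[2,3] = (1)(2) + (0)(-3) = 2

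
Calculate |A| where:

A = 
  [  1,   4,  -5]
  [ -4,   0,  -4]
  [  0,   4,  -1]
80

Cofactor expansion along row 1:
det(A) = (1)·((0)(-1) - (-4)(4)) - (4)·((-4)(-1) - (-4)(0)) + (-5)·((-4)(4) - (0)(0))
  = (1)(16) - (4)(4) + (-5)(-16)
  = 80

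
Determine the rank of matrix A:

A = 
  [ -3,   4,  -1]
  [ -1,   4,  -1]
Row reduce:
R2 → R2 - (1/3)·R1
REF = 
  [  -3,    4,   -1]
  [   0,  8/3, -2/3]
Pivot columns: 1, 2 → 2 pivots.

rank(A) = 2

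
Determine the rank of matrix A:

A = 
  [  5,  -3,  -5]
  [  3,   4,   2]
Row reduce:
R2 → R2 - (3/5)·R1
REF = 
  [   5,   -3,   -5]
  [   0, 29/5,    5]
Pivot columns: 1, 2 → 2 pivots.

rank(A) = 2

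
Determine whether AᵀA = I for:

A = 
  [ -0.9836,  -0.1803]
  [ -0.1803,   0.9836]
Yes

AᵀA = 
  [  1,   0]
  [  0,   1]
≈ I (equal to I up to the 4-dp rounding of the entries)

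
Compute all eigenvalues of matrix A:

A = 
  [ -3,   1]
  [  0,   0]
λ = 0, -3

tr(A) = -3, det(A) = 0
Characteristic polynomial: λ² - tr(A)λ + det(A) = λ² + 3λ
λ² + 3λ = λ(λ + 3)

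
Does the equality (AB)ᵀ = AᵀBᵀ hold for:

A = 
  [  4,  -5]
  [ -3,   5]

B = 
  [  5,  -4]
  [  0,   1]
No

(AB)ᵀ = 
  [ 20, -15]
  [-21,  17]

AᵀBᵀ = 
  [ 32,  -3]
  [-45,   5]

The two matrices differ, so (AB)ᵀ ≠ AᵀBᵀ in general. The correct identity is (AB)ᵀ = BᵀAᵀ.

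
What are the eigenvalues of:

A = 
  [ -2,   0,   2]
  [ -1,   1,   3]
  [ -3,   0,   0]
λ = 1, -1 + i√5, -1 - i√5  (≈ 1, -1 + 2.236i, -1 - 2.236i)

Characteristic polynomial: det(λI - A) = λ³ + λ² + 4λ - 6
Testing integer divisors of the constant term: p(1) = 0, so (λ - 1) is a factor:
p(λ) = (λ - 1)(λ² + 2λ + 6)
λ² + 2λ + 6 = 0  ⇒  λ = (-2 ± √((2)² - 4·(6)))/2 = (-2 ± √(-20))/2
  = -1 + i√5,  -1 - i√5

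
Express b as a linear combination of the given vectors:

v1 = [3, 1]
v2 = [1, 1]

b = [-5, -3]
c1 = -1, c2 = -2

b = -1·v1 + -2·v2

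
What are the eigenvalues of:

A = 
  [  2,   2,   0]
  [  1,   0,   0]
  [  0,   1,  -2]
λ = -2, 1 + √3, 1 - √3  (≈ -2, 2.732, -0.7321)

Characteristic polynomial: det(λI - A) = λ³ - 6λ - 4
Testing integer divisors of the constant term: p(-2) = 0, so (λ + 2) is a factor:
p(λ) = (λ + 2)(λ² - 2λ - 2)
λ² - 2λ - 2 = 0  ⇒  λ = (2 ± √((-2)² - 4·(-2)))/2 = (2 ± √(12))/2
  = 1 + √3,  1 - √3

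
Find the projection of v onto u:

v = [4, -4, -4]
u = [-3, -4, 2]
v·u = (4)(-3) + (-4)(-4) + (-4)(2) = -4
u·u = (-3)² + (-4)² + (2)² = 29
proj_u(v) = (v·u / u·u) × u = (-4/29) × u

proj_u(v) = [12/29, 16/29, -8/29]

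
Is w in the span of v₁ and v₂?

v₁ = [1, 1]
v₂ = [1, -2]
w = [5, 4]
Yes

Form the augmented matrix and row-reduce:
[v₁|v₂|w] = 
  [  1,   1,   5]
  [  1,  -2,   4]
R2 → R2 - (1)·R1
REF = 
  [  1,   1,   5]
  [  0,  -3,  -1]

No row of the form [0 0 | nonzero], so the system is consistent. Back-substitution gives c₁ = 14/3, c₂ = 1/3: w = (14/3)·v₁ + (1/3)·v₂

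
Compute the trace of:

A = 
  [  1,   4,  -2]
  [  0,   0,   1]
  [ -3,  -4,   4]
5

tr(A) = 1 + 0 + 4 = 5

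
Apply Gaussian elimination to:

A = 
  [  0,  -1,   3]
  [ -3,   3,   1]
Row operations:
Swap R1 ↔ R2

Resulting echelon form:
REF = 
  [ -3,   3,   1]
  [  0,  -1,   3]

Rank = 2 (number of non-zero pivot rows).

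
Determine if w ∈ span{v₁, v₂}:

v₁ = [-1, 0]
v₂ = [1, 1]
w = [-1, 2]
Yes

Form the augmented matrix and row-reduce:
[v₁|v₂|w] = 
  [ -1,   1,  -1]
  [  0,   1,   2]
(already in echelon form — no row operations needed)

No row of the form [0 0 | nonzero], so the system is consistent. Back-substitution gives c₁ = 3, c₂ = 2: w = (3)·v₁ + (2)·v₂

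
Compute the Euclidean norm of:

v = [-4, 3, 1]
5.099

||v||₂ = √((-4)² + (3)² + (1)²) = √26 = 5.099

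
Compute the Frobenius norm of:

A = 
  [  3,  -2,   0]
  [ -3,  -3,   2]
||A||_F = 5.916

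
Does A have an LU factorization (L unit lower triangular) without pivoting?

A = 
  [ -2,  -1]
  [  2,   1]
Yes.
A[1,1] = -2 ≠ 0, so Gaussian elimination proceeds without a row swap: multiplier ℓ₂₁ = (2)/(-2) = -1, and U[2,2] = 1 - (-1)(-1) = 0.
L = 
  [  1,   0]
  [ -1,   1]
U = 
  [ -2,  -1]
  [  0,   0]
Check row 2 of LU: [(-1)(-2), (-1)(-1) + 0] = [2, 1] = row 2 of A ✓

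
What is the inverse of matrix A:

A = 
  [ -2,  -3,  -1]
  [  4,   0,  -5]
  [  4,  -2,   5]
det(A) = (-2)·((0)(5) - (-5)(-2)) - (-3)·((4)(5) - (-5)(4)) + (-1)·((4)(-2) - (0)(4))
  = (-2)(-10) - (-3)(40) + (-1)(-8)
  = 148
det(A) = 148 ≠ 0, so A is invertible.

Cofactors Cᵢⱼ = (-1)ⁱ⁺ʲ·Mᵢⱼ:
C = 
  [-10, -40,  -8]
  [ 17,  -6, -16]
  [ 15, -14,  12]

adj(A) = Cᵀ:
adj(A) = 
  [-10,  17,  15]
  [-40,  -6, -14]
  [ -8, -16,  12]

A⁻¹ = (1/148) · adj(A):
A⁻¹ = 
  [ -5/74, 17/148, 15/148]
  [-10/37,  -3/74,  -7/74]
  [ -2/37,  -4/37,   3/37]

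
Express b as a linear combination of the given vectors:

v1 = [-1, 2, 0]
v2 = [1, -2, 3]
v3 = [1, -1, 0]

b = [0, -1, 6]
c1 = 1, c2 = 2, c3 = -1

b = 1·v1 + 2·v2 + -1·v3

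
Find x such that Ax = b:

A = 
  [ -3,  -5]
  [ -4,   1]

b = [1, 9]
x = [-2, 1]

Row reduce the augmented matrix [A|b]:
R2 → R2 - (4/3)·R1
REF = 
  [  -3,   -5,    1]
  [   0, 23/3, 23/3]

Back-substitution:
x₂ = (23/3) / (23/3) = 1
x₁ = (1 - (-5)(1)) / (-3) = -2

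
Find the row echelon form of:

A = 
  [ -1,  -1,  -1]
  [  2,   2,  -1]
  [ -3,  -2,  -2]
Row operations:
R2 → R2 + (2)·R1
R3 → R3 - (3)·R1
Swap R2 ↔ R3

Resulting echelon form:
REF = 
  [ -1,  -1,  -1]
  [  0,   1,   1]
  [  0,   0,  -3]

Rank = 3 (number of non-zero pivot rows).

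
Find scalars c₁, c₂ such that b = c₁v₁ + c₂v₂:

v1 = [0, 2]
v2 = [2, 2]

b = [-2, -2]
c1 = 0, c2 = -1

b = 0·v1 + -1·v2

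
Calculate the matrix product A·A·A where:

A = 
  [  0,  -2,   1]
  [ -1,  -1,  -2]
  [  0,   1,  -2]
A² = A·A:
A²[1,1] = (0)(0) + (-2)(-1) + (1)(0) = 2
A²[1,2] = (0)(-2) + (-2)(-1) + (1)(1) = 3
A²[1,3] = (0)(1) + (-2)(-2) + (1)(-2) = 2
A²[2,1] = (-1)(0) + (-1)(-1) + (-2)(0) = 1
A²[2,2] = (-1)(-2) + (-1)(-1) + (-2)(1) = 1
A²[2,3] = (-1)(1) + (-1)(-2) + (-2)(-2) = 5
A²[3,1] = (0)(0) + (1)(-1) + (-2)(0) = -1
A²[3,2] = (0)(-2) + (1)(-1) + (-2)(1) = -3
A²[3,3] = (0)(1) + (1)(-2) + (-2)(-2) = 2
A² = 
  [  2,   3,   2]
  [  1,   1,   5]
  [ -1,  -3,   2]

A^3 = A^2·A:
A^3[1,1] = (2)(0) + (3)(-1) + (2)(0) = -3
A^3[1,2] = (2)(-2) + (3)(-1) + (2)(1) = -5
A^3[1,3] = (2)(1) + (3)(-2) + (2)(-2) = -8
A^3[2,1] = (1)(0) + (1)(-1) + (5)(0) = -1
A^3[2,2] = (1)(-2) + (1)(-1) + (5)(1) = 2
A^3[2,3] = (1)(1) + (1)(-2) + (5)(-2) = -11
A^3[3,1] = (-1)(0) + (-3)(-1) + (2)(0) = 3
A^3[3,2] = (-1)(-2) + (-3)(-1) + (2)(1) = 7
A^3[3,3] = (-1)(1) + (-3)(-2) + (2)(-2) = 1
A^3 = 
  [ -3,  -5,  -8]
  [ -1,   2, -11]
  [  3,   7,   1]

Therefore
A^3 = 
  [ -3,  -5,  -8]
  [ -1,   2, -11]
  [  3,   7,   1]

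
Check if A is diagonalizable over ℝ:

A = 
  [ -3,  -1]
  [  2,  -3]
No

tr(A) = -6, det(A) = 11
Characteristic polynomial: λ² - tr(A)λ + det(A) = λ² + 6λ + 11
λ² + 6λ + 11 = 0  ⇒  λ = (-6 ± √((6)² - 4·(11)))/2 = (-6 ± √(-8))/2
  = -3 + i√2,  -3 - i√2
Eigenvalues: -3 + i√2, -3 - i√2  (≈ -3 + 1.414i, -3 - 1.414i)
Has complex eigenvalues (not diagonalizable over ℝ).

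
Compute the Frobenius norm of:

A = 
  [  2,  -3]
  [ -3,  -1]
||A||_F = 4.796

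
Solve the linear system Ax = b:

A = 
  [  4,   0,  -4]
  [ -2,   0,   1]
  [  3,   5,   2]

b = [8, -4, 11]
x = [2, 1, 0]

Row reduce the augmented matrix [A|b]:
R2 → R2 + (1/2)·R1
R3 → R3 - (3/4)·R1
Swap R2 ↔ R3
REF = 
  [  4,   0,  -4,   8]
  [  0,   5,   5,   5]
  [  0,   0,  -1,   0]

Back-substitution:
x₃ = 0 / (-1) = 0
x₂ = (5 - (5)(0)) / 5 = 1
x₁ = (8 - (0)(1) - (-4)(0)) / 4 = 2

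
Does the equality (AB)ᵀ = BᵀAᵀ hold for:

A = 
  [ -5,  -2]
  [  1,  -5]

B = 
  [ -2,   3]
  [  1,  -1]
Yes

(AB)ᵀ = 
  [  8,  -7]
  [-13,   8]

BᵀAᵀ = 
  [  8,  -7]
  [-13,   8]

Both sides are equal — this is the standard identity (AB)ᵀ = BᵀAᵀ, which holds for all A, B.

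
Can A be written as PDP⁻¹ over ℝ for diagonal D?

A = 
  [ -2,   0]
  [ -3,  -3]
Yes

tr(A) = -5, det(A) = 6
Characteristic polynomial: λ² - tr(A)λ + det(A) = λ² + 5λ + 6
λ² + 5λ + 6 = (λ + 3)(λ + 2)
Eigenvalues: -2, -3
λ=-3: alg. mult. = 1, geom. mult. = 2 - rank(A - (-3)I) = 2 - 1 = 1
λ=-2: alg. mult. = 1, geom. mult. = 2 - rank(A - (-2)I) = 2 - 1 = 1
Sum of geometric multiplicities equals n, so A has n independent eigenvectors.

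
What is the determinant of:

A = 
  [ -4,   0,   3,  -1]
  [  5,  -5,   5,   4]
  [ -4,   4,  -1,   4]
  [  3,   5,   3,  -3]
-2076

Cofactor expansion along row 1: det(A) = a₁₁M₁₁ - a₁₂M₁₂ + a₁₃M₁₃ - a₁₄M₁₄

M₁₁ = det[[-5, 5, 4]; [4, -1, 4]; [5, 3, -3]]
  = (-5)·((-1)(-3) - (4)(3)) - (5)·((4)(-3) - (4)(5)) + (4)·((4)(3) - (-1)(5))
  = (-5)(-9) - (5)(-32) + (4)(17)
  = 273
M₁₂ = det[[5, 5, 4]; [-4, -1, 4]; [3, 3, -3]]
  = (5)·((-1)(-3) - (4)(3)) - (5)·((-4)(-3) - (4)(3)) + (4)·((-4)(3) - (-1)(3))
  = (5)(-9) - (5)(0) + (4)(-9)
  = -81
M₁₃ = det[[5, -5, 4]; [-4, 4, 4]; [3, 5, -3]]
  = (5)·((4)(-3) - (4)(5)) - (-5)·((-4)(-3) - (4)(3)) + (4)·((-4)(5) - (4)(3))
  = (5)(-32) - (-5)(0) + (4)(-32)
  = -288
M₁₄ = det[[5, -5, 5]; [-4, 4, -1]; [3, 5, 3]]
  = (5)·((4)(3) - (-1)(5)) - (-5)·((-4)(3) - (-1)(3)) + (5)·((-4)(5) - (4)(3))
  = (5)(17) - (-5)(-9) + (5)(-32)
  = -120

det(A) = (-4)(273) - (0)(-81) + (3)(-288) - (-1)(-120) = -2076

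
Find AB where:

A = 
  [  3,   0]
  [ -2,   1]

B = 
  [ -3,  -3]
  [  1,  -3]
A is 2×2 and B is 2×2, so AB is 2×2. Each entry is (row of A)·(column of B):
AB[1,1] = (3)(-3) + (0)(1) = -9
AB[1,2] = (3)(-3) + (0)(-3) = -9
AB[2,1] = (-2)(-3) + (1)(1) = 7
AB[2,2] = (-2)(-3) + (1)(-3) = 3

AB = 
  [ -9,  -9]
  [  7,   3]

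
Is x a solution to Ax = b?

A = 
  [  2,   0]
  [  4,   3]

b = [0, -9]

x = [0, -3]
Yes

Ax = [0, -9] = b ✓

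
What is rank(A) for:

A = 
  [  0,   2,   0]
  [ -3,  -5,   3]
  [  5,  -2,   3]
Row reduce:
Swap R1 ↔ R2
R3 → R3 + (5/3)·R1
R3 → R3 + (31/6)·R2
REF = 
  [ -3,  -5,   3]
  [  0,   2,   0]
  [  0,   0,   8]
Pivot columns: 1, 2, 3 → 3 pivots.

rank(A) = 3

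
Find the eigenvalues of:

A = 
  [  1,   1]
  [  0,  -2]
λ = 1, -2

tr(A) = -1, det(A) = -2
Characteristic polynomial: λ² - tr(A)λ + det(A) = λ² + λ - 2
λ² + λ - 2 = (λ + 2)(λ - 1)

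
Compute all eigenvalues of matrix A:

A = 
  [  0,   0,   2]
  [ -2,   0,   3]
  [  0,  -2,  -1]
Characteristic polynomial: det(λI - A) = λ³ + λ² + 6λ - 8
Testing integer divisors of the constant term: p(1) = 0, so (λ - 1) is a factor:
p(λ) = (λ - 1)(λ² + 2λ + 8)
λ² + 2λ + 8 = 0  ⇒  λ = (-2 ± √((2)² - 4·(8)))/2 = (-2 ± √(-28))/2
  = -1 + i√7,  -1 - i√7

λ = 1, -1 + i√7, -1 - i√7  (≈ 1, -1 + 2.646i, -1 - 2.646i)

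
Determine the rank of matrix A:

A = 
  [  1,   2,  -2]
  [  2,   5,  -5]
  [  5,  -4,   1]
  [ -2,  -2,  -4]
rank(A) = 3

Row reduce:
R2 → R2 - (2)·R1
R3 → R3 - (5)·R1
R4 → R4 + (2)·R1
R3 → R3 + (14)·R2
R4 → R4 - (2)·R2
R4 → R4 - (2)·R3
REF = 
  [  1,   2,  -2]
  [  0,   1,  -1]
  [  0,   0,  -3]
  [  0,   0,   0]
Pivot columns: 1, 2, 3 → 3 pivots.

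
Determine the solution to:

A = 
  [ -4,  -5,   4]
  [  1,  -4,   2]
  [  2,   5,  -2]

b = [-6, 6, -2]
Row reduce the augmented matrix [A|b]:
R2 → R2 + (1/4)·R1
R3 → R3 + (1/2)·R1
R3 → R3 + (10/21)·R2
REF = 
  [   -4,    -5,     4,    -6]
  [    0, -21/4,     3,   9/2]
  [    0,     0,  10/7, -20/7]

Back-substitution:
x₃ = (-20/7) / (10/7) = -2
x₂ = (9/2 - (3)(-2)) / (-21/4) = -2
x₁ = (-6 - (-5)(-2) - (4)(-2)) / (-4) = 2

x = [2, -2, -2]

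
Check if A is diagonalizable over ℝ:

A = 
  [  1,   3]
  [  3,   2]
Yes

tr(A) = 3, det(A) = -7
Characteristic polynomial: λ² - tr(A)λ + det(A) = λ² - 3λ - 7
λ² - 3λ - 7 = 0  ⇒  λ = (3 ± √((-3)² - 4·(-7)))/2 = (3 ± √(37))/2
  = (3 + √37)/2,  (3 - √37)/2
Eigenvalues: (3 + √37)/2, (3 - √37)/2  (≈ 4.541, -1.541)
The two irrational eigenvalues are distinct (simple), so each has alg. mult. = geom. mult. = 1.
Sum of geometric multiplicities equals n, so A has n independent eigenvectors.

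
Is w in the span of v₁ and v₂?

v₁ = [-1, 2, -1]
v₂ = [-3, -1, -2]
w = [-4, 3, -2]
No

Form the augmented matrix and row-reduce:
[v₁|v₂|w] = 
  [ -1,  -3,  -4]
  [  2,  -1,   3]
  [ -1,  -2,  -2]
R2 → R2 + (2)·R1
R3 → R3 - (1)·R1
R3 → R3 + (1/7)·R2
REF = 
  [ -1,  -3,  -4]
  [  0,  -7,  -5]
  [  0,   0, 9/7]

Row 3 reads [0 0 | 9/7], i.e. 0 = 9/7, so the system is inconsistent and w ∉ span{v₁, v₂}.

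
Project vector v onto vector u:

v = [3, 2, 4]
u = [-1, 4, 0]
proj_u(v) = [-5/17, 20/17, 0]

v·u = (3)(-1) + (2)(4) + (4)(0) = 5
u·u = (-1)² + (4)² + (0)² = 17
proj_u(v) = (v·u / u·u) × u = (5/17) × u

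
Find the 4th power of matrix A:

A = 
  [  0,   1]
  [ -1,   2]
A^4 = 
  [ -3,   4]
  [ -4,   5]

A² = A·A:
A²[1,1] = (0)(0) + (1)(-1) = -1
A²[1,2] = (0)(1) + (1)(2) = 2
A²[2,1] = (-1)(0) + (2)(-1) = -2
A²[2,2] = (-1)(1) + (2)(2) = 3
A² = 
  [ -1,   2]
  [ -2,   3]

A^3 = A^2·A:
A^3[1,1] = (-1)(0) + (2)(-1) = -2
A^3[1,2] = (-1)(1) + (2)(2) = 3
A^3[2,1] = (-2)(0) + (3)(-1) = -3
A^3[2,2] = (-2)(1) + (3)(2) = 4
A^3 = 
  [ -2,   3]
  [ -3,   4]

A^4 = A^3·A:
A^4[1,1] = (-2)(0) + (3)(-1) = -3
A^4[1,2] = (-2)(1) + (3)(2) = 4
A^4[2,1] = (-3)(0) + (4)(-1) = -4
A^4[2,2] = (-3)(1) + (4)(2) = 5
A^4 = 
  [ -3,   4]
  [ -4,   5]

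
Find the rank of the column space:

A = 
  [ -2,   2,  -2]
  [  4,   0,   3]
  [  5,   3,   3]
dim(Col(A)) = 2

Row reduce:
R2 → R2 + (2)·R1
R3 → R3 + (5/2)·R1
R3 → R3 - (2)·R2
REF = 
  [ -2,   2,  -2]
  [  0,   4,  -1]
  [  0,   0,   0]
Pivot columns: 1, 2 → 2 pivots.
dim(Col(A)) = number of pivot columns = 2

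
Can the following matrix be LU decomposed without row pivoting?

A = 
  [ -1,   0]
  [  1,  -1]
Yes.
A[1,1] = -1 ≠ 0, so Gaussian elimination proceeds without a row swap: multiplier ℓ₂₁ = (1)/(-1) = -1, and U[2,2] = -1 - (-1)(0) = -1.
L = 
  [  1,   0]
  [ -1,   1]
U = 
  [ -1,   0]
  [  0,  -1]
Check row 2 of LU: [(-1)(-1), (-1)(0) + (-1)] = [1, -1] = row 2 of A ✓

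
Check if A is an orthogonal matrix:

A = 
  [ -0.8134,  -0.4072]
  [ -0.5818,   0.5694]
No

AᵀA = 
  [  1.0001,  -0.0001]
  [ -0.0001,   0.4900]
≠ I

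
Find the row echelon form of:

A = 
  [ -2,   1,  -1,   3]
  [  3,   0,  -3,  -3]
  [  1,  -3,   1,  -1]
Row operations:
R2 → R2 + (3/2)·R1
R3 → R3 + (1/2)·R1
R3 → R3 + (5/3)·R2

Resulting echelon form:
REF = 
  [  -2,    1,   -1,    3]
  [   0,  3/2, -9/2,  3/2]
  [   0,    0,   -7,    3]

Rank = 3 (number of non-zero pivot rows).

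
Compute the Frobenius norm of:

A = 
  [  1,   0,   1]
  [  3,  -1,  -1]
||A||_F = 3.606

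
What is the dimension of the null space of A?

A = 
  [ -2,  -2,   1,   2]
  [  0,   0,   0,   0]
nullity(A) = 3

Row reduce:
(no row operations needed)
REF = 
  [ -2,  -2,   1,   2]
  [  0,   0,   0,   0]
Pivot columns: 1 → 1 pivot.
rank(A) = 1, so nullity(A) = 4 - 1 = 3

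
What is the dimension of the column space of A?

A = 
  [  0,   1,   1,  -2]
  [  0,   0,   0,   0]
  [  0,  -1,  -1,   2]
dim(Col(A)) = 1

Row reduce:
R3 → R3 + (1)·R1
REF = 
  [  0,   1,   1,  -2]
  [  0,   0,   0,   0]
  [  0,   0,   0,   0]
Pivot columns: 2 → 1 pivot.
dim(Col(A)) = number of pivot columns = 1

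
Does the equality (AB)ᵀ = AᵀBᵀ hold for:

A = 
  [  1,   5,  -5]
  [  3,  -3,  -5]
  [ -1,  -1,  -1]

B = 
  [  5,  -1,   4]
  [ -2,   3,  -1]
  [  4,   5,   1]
No

(AB)ᵀ = 
  [-25,   1,  -7]
  [-11, -37,  -7]
  [ -6,  10,  -4]

AᵀBᵀ = 
  [ -2,   8,  18]
  [ 24, -18,   4]
  [-24,  -4, -46]

The two matrices differ, so (AB)ᵀ ≠ AᵀBᵀ in general. The correct identity is (AB)ᵀ = BᵀAᵀ.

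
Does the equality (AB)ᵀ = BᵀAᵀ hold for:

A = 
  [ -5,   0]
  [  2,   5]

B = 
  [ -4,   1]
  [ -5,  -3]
Yes

(AB)ᵀ = 
  [ 20, -33]
  [ -5, -13]

BᵀAᵀ = 
  [ 20, -33]
  [ -5, -13]

Both sides are equal — this is the standard identity (AB)ᵀ = BᵀAᵀ, which holds for all A, B.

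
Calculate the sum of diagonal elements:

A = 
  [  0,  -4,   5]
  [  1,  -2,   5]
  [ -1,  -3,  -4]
-6

tr(A) = 0 + -2 + -4 = -6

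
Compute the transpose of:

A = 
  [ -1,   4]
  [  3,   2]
Aᵀ = 
  [ -1,   3]
  [  4,   2]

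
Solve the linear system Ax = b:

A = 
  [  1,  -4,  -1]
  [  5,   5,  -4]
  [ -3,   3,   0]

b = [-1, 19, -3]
Row reduce the augmented matrix [A|b]:
R2 → R2 - (5)·R1
R3 → R3 + (3)·R1
R3 → R3 + (9/25)·R2
REF = 
  [     1,     -4,     -1,     -1]
  [     0,     25,      1,     24]
  [     0,      0, -66/25,  66/25]

Back-substitution:
x₃ = (66/25) / (-66/25) = -1
x₂ = (24 - (1)(-1)) / 25 = 1
x₁ = (-1 - (-4)(1) - (-1)(-1)) / 1 = 2

x = [2, 1, -1]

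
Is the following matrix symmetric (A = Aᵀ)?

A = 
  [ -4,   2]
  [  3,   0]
No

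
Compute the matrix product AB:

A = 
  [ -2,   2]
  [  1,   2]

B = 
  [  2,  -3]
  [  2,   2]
AB = 
  [  0,  10]
  [  6,   1]

A is 2×2 and B is 2×2, so AB is 2×2. Each entry is (row of A)·(column of B):
AB[1,1] = (-2)(2) + (2)(2) = 0
AB[1,2] = (-2)(-3) + (2)(2) = 10
AB[2,1] = (1)(2) + (2)(2) = 6
AB[2,2] = (1)(-3) + (2)(2) = 1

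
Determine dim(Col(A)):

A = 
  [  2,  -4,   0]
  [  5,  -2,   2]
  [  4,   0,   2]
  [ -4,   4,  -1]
dim(Col(A)) = 2

Row reduce:
R2 → R2 - (5/2)·R1
R3 → R3 - (2)·R1
R4 → R4 + (2)·R1
R3 → R3 - (1)·R2
R4 → R4 + (1/2)·R2
REF = 
  [  2,  -4,   0]
  [  0,   8,   2]
  [  0,   0,   0]
  [  0,   0,   0]
Pivot columns: 1, 2 → 2 pivots.
dim(Col(A)) = number of pivot columns = 2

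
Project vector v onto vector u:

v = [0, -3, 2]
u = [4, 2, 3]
proj_u(v) = [0, 0, 0]

v·u = (0)(4) + (-3)(2) + (2)(3) = 0
u·u = (4)² + (2)² + (3)² = 29
proj_u(v) = (v·u / u·u) × u = (0/29) × u = (0) × u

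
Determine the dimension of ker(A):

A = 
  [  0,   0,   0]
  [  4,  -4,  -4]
nullity(A) = 2

Row reduce:
Swap R1 ↔ R2
REF = 
  [  4,  -4,  -4]
  [  0,   0,   0]
Pivot columns: 1 → 1 pivot.
rank(A) = 1, so nullity(A) = 3 - 1 = 2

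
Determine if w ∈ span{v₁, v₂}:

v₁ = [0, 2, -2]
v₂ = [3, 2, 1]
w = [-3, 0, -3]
Yes

Form the augmented matrix and row-reduce:
[v₁|v₂|w] = 
  [  0,   3,  -3]
  [  2,   2,   0]
  [ -2,   1,  -3]
Swap R1 ↔ R2
R3 → R3 + (1)·R1
R3 → R3 - (1)·R2
REF = 
  [  2,   2,   0]
  [  0,   3,  -3]
  [  0,   0,   0]

No row of the form [0 0 | nonzero], so the system is consistent. Back-substitution gives c₁ = 1, c₂ = -1: w = (1)·v₁ + (-1)·v₂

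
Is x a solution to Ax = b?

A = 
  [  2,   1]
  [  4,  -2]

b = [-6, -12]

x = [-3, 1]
No

Ax = [-5, -14] ≠ b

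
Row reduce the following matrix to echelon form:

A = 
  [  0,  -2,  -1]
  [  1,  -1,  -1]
Row operations:
Swap R1 ↔ R2

Resulting echelon form:
REF = 
  [  1,  -1,  -1]
  [  0,  -2,  -1]

Rank = 2 (number of non-zero pivot rows).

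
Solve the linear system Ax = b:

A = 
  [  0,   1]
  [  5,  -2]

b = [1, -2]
x = [0, 1]

Row reduce the augmented matrix [A|b]:
Swap R1 ↔ R2
REF = 
  [  5,  -2,  -2]
  [  0,   1,   1]

Back-substitution:
x₂ = 1 / 1 = 1
x₁ = (-2 - (-2)(1)) / 5 = 0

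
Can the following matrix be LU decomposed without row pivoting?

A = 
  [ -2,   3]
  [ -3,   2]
Yes.
A[1,1] = -2 ≠ 0, so Gaussian elimination proceeds without a row swap: multiplier ℓ₂₁ = (-3)/(-2) = 3/2, and U[2,2] = 2 - (3/2)(3) = -5/2.
L = 
  [  1,   0]
  [3/2,   1]
U = 
  [  -2,    3]
  [   0, -5/2]
Check row 2 of LU: [(3/2)(-2), (3/2)(3) + (-5/2)] = [-3, 2] = row 2 of A ✓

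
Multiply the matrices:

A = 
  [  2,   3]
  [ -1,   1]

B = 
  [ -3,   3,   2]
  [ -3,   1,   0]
AB = 
  [-15,   9,   4]
  [  0,  -2,  -2]

A is 2×2 and B is 2×3, so AB is 2×3. Each entry is (row of A)·(column of B):
AB[1,1] = (2)(-3) + (3)(-3) = -15
AB[1,2] = (2)(3) + (3)(1) = 9
AB[1,3] = (2)(2) + (3)(0) = 4
AB[2,1] = (-1)(-3) + (1)(-3) = 0
AB[2,2] = (-1)(3) + (1)(1) = -2
AB[2,3] = (-1)(2) + (1)(0) = -2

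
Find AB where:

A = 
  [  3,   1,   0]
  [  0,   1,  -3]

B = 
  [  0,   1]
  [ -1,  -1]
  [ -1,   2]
A is 2×3 and B is 3×2, so AB is 2×2. Each entry is (row of A)·(column of B):
AB[1,1] = (3)(0) + (1)(-1) + (0)(-1) = -1
AB[1,2] = (3)(1) + (1)(-1) + (0)(2) = 2
AB[2,1] = (0)(0) + (1)(-1) + (-3)(-1) = 2
AB[2,2] = (0)(1) + (1)(-1) + (-3)(2) = -7

AB = 
  [ -1,   2]
  [  2,  -7]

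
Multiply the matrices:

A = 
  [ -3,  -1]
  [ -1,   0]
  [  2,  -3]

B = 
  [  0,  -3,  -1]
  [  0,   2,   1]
A is 3×2 and B is 2×3, so AB is 3×3. Each entry is (row of A)·(column of B):
AB[1,1] = (-3)(0) + (-1)(0) = 0
AB[1,2] = (-3)(-3) + (-1)(2) = 7
AB[1,3] = (-3)(-1) + (-1)(1) = 2
AB[2,1] = (-1)(0) + (0)(0) = 0
AB[2,2] = (-1)(-3) + (0)(2) = 3
AB[2,3] = (-1)(-1) + (0)(1) = 1
AB[3,1] = (2)(0) + (-3)(0) = 0
AB[3,2] = (2)(-3) + (-3)(2) = -12
AB[3,3] = (2)(-1) + (-3)(1) = -5

AB = 
  [  0,   7,   2]
  [  0,   3,   1]
  [  0, -12,  -5]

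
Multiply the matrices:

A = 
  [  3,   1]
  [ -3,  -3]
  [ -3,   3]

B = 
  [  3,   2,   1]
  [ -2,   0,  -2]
AB = 
  [  7,   6,   1]
  [ -3,  -6,   3]
  [-15,  -6,  -9]

A is 3×2 and B is 2×3, so AB is 3×3. Each entry is (row of A)·(column of B):
AB[1,1] = (3)(3) + (1)(-2) = 7
AB[1,2] = (3)(2) + (1)(0) = 6
AB[1,3] = (3)(1) + (1)(-2) = 1
AB[2,1] = (-3)(3) + (-3)(-2) = -3
AB[2,2] = (-3)(2) + (-3)(0) = -6
AB[2,3] = (-3)(1) + (-3)(-2) = 3
AB[3,1] = (-3)(3) + (3)(-2) = -15
AB[3,2] = (-3)(2) + (3)(0) = -6
AB[3,3] = (-3)(1) + (3)(-2) = -9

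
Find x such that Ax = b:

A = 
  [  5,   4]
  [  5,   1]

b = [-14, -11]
x = [-2, -1]

Row reduce the augmented matrix [A|b]:
R2 → R2 - (1)·R1
REF = 
  [  5,   4, -14]
  [  0,  -3,   3]

Back-substitution:
x₂ = 3 / (-3) = -1
x₁ = (-14 - (4)(-1)) / 5 = -2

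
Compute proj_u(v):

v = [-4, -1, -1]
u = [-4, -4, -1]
proj_u(v) = [-28/11, -28/11, -7/11]

v·u = (-4)(-4) + (-1)(-4) + (-1)(-1) = 21
u·u = (-4)² + (-4)² + (-1)² = 33
proj_u(v) = (v·u / u·u) × u = (21/33) × u = (7/11) × u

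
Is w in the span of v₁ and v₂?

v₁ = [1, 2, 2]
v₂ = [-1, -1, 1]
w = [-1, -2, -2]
Yes

Form the augmented matrix and row-reduce:
[v₁|v₂|w] = 
  [  1,  -1,  -1]
  [  2,  -1,  -2]
  [  2,   1,  -2]
R2 → R2 - (2)·R1
R3 → R3 - (2)·R1
R3 → R3 - (3)·R2
REF = 
  [  1,  -1,  -1]
  [  0,   1,   0]
  [  0,   0,   0]

No row of the form [0 0 | nonzero], so the system is consistent. Back-substitution gives c₁ = -1, c₂ = 0: w = (-1)·v₁ + (0)·v₂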